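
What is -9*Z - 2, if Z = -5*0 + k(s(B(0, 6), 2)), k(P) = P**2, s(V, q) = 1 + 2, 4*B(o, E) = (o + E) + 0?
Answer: -83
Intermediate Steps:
B(o, E) = E/4 + o/4 (B(o, E) = ((o + E) + 0)/4 = ((E + o) + 0)/4 = (E + o)/4 = E/4 + o/4)
s(V, q) = 3
Z = 9 (Z = -5*0 + 3**2 = 0 + 9 = 9)
-9*Z - 2 = -9*9 - 2 = -81 - 2 = -83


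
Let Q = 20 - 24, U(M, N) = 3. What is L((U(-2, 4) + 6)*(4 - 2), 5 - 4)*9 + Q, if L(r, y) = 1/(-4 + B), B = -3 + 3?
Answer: -25/4 ≈ -6.2500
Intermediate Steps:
B = 0
Q = -4
L(r, y) = -1/4 (L(r, y) = 1/(-4 + 0) = 1/(-4) = -1/4)
L((U(-2, 4) + 6)*(4 - 2), 5 - 4)*9 + Q = -1/4*9 - 4 = -9/4 - 4 = -25/4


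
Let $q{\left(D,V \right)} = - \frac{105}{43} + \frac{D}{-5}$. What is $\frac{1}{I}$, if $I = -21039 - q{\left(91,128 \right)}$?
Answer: $- \frac{215}{4518947} \approx -4.7577 \cdot 10^{-5}$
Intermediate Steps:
$q{\left(D,V \right)} = - \frac{105}{43} - \frac{D}{5}$ ($q{\left(D,V \right)} = \left(-105\right) \frac{1}{43} + D \left(- \frac{1}{5}\right) = - \frac{105}{43} - \frac{D}{5}$)
$I = - \frac{4518947}{215}$ ($I = -21039 - \left(- \frac{105}{43} - \frac{91}{5}\right) = -21039 - - \frac{4438}{215} = -21039 + \frac{4438}{215} = - \frac{4518947}{215} \approx -21018.0$)
$\frac{1}{I} = \frac{1}{- \frac{4518947}{215}} = - \frac{215}{4518947}$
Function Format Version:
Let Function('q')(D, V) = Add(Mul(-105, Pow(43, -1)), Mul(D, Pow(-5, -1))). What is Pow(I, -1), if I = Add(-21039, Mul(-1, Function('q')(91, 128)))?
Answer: Rational(-215, 4518947) ≈ -4.7577e-5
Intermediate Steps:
Function('q')(D, V) = Add(Rational(-105, 43), Mul(Rational(-1, 5), D)) (Function('q')(D, V) = Add(Mul(-105, Rational(1, 43)), Mul(D, Rational(-1, 5))) = Add(Rational(-105, 43), Mul(Rational(-1, 5), D)))
I = Rational(-4518947, 215) (I = Add(-21039, Mul(-1, Add(Rational(-105, 43), Mul(Rational(-1, 5), 91)))) = Add(-21039, Mul(-1, Add(Rational(-105, 43), Rational(-91, 5)))) = Add(-21039, Mul(-1, Rational(-4438, 215))) = Add(-21039, Rational(4438, 215)) = Rational(-4518947, 215) ≈ -21018.)
Pow(I, -1) = Pow(Rational(-4518947, 215), -1) = Rational(-215, 4518947)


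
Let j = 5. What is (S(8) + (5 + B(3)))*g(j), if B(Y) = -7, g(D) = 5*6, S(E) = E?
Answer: 180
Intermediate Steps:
g(D) = 30
(S(8) + (5 + B(3)))*g(j) = (8 + (5 - 7))*30 = (8 - 2)*30 = 6*30 = 180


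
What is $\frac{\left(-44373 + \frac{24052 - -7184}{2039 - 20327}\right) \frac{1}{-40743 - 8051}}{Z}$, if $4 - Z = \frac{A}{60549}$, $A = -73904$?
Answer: $\frac{272983370213}{1567056393440} \approx 0.1742$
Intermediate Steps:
$Z = \frac{316100}{60549}$ ($Z = 4 - - \frac{73904}{60549} = 4 + \frac{73904}{60549} = \frac{316100}{60549} \approx 5.2206$)
$\frac{\left(-44373 + \frac{24052 - -7184}{2039 - 20327}\right) \frac{1}{-40743 - 8051}}{Z} = \frac{\left(-44373 + \frac{24052 - -7184}{2039 - 20327}\right) \frac{1}{-40743 - 8051}}{\frac{316100}{60549}} = \frac{-44373 + \frac{24052 + \left(\left(-4173 + 437\right) + 10920\right)}{-18288}}{-48794} \cdot \frac{60549}{316100} = \left(-44373 + \left(24052 + \left(-3736 + 10920\right)\right) \left(- \frac{1}{18288}\right)\right) \left(- \frac{1}{48794}\right) \frac{60549}{316100} = \left(-44373 + \left(24052 + 7184\right) \left(- \frac{1}{18288}\right)\right) \left(- \frac{1}{48794}\right) \frac{60549}{316100} = \left(-44373 + 31236 \left(- \frac{1}{18288}\right)\right) \left(- \frac{1}{48794}\right) \frac{60549}{316100} = \left(-44373 - \frac{2603}{1524}\right) \left(- \frac{1}{48794}\right) \frac{60549}{316100} = \left(- \frac{67627055}{1524}\right) \left(- \frac{1}{48794}\right) \frac{60549}{316100} = \frac{67627055}{74362056} \cdot \frac{60549}{316100} = \frac{272983370213}{1567056393440}$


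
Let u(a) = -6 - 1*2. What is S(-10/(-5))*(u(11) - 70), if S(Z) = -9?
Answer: 702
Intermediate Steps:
u(a) = -8 (u(a) = -6 - 2 = -8)
S(-10/(-5))*(u(11) - 70) = -9*(-8 - 70) = -9*(-78) = 702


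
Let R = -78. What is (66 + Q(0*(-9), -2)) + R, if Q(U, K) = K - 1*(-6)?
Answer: -8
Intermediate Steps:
Q(U, K) = 6 + K (Q(U, K) = K + 6 = 6 + K)
(66 + Q(0*(-9), -2)) + R = (66 + (6 - 2)) - 78 = (66 + 4) - 78 = 70 - 78 = -8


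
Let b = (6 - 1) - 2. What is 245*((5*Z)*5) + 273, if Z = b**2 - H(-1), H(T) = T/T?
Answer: 49273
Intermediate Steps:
b = 3 (b = 5 - 2 = 3)
H(T) = 1
Z = 8 (Z = 3**2 - 1*1 = 9 - 1 = 8)
245*((5*Z)*5) + 273 = 245*((5*8)*5) + 273 = 245*(40*5) + 273 = 245*200 + 273 = 49000 + 273 = 49273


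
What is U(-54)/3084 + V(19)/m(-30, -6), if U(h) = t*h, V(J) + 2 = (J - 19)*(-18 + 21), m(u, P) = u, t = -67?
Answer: 9559/7710 ≈ 1.2398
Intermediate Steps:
V(J) = -59 + 3*J (V(J) = -2 + (J - 19)*(-18 + 21) = -2 + (-19 + J)*3 = -2 + (-57 + 3*J) = -59 + 3*J)
U(h) = -67*h
U(-54)/3084 + V(19)/m(-30, -6) = -67*(-54)/3084 + (-59 + 3*19)/(-30) = 3618*(1/3084) + (-59 + 57)*(-1/30) = 603/514 - 2*(-1/30) = 603/514 + 1/15 = 9559/7710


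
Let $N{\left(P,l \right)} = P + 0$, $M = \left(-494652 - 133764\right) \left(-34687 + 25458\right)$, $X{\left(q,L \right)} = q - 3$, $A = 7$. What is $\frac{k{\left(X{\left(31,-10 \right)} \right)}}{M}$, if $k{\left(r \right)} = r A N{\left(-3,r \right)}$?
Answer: $- \frac{49}{483304272} \approx -1.0139 \cdot 10^{-7}$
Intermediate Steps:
$X{\left(q,L \right)} = -3 + q$
$M = 5799651264$ ($M = \left(-628416\right) \left(-9229\right) = 5799651264$)
$N{\left(P,l \right)} = P$
$k{\left(r \right)} = - 21 r$ ($k{\left(r \right)} = r 7 \left(-3\right) = 7 r \left(-3\right) = - 21 r$)
$\frac{k{\left(X{\left(31,-10 \right)} \right)}}{M} = \frac{\left(-21\right) \left(-3 + 31\right)}{5799651264} = \left(-21\right) 28 \cdot \frac{1}{5799651264} = \left(-588\right) \frac{1}{5799651264} = - \frac{49}{483304272}$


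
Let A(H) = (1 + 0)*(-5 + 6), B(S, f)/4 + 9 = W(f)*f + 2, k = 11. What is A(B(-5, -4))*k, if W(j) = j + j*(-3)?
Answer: 11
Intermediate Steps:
W(j) = -2*j (W(j) = j - 3*j = -2*j)
B(S, f) = -28 - 8*f² (B(S, f) = -36 + 4*((-2*f)*f + 2) = -36 + 4*(-2*f² + 2) = -36 + 4*(2 - 2*f²) = -36 + (8 - 8*f²) = -28 - 8*f²)
A(H) = 1 (A(H) = 1*1 = 1)
A(B(-5, -4))*k = 1*11 = 11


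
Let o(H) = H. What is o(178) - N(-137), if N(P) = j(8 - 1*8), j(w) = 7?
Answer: 171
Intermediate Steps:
N(P) = 7
o(178) - N(-137) = 178 - 1*7 = 178 - 7 = 171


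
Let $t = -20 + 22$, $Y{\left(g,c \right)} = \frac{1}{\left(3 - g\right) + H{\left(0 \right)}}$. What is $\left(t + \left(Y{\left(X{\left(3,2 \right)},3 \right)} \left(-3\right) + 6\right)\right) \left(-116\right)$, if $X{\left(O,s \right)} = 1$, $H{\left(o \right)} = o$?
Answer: $-754$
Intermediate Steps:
$Y{\left(g,c \right)} = \frac{1}{3 - g}$ ($Y{\left(g,c \right)} = \frac{1}{\left(3 - g\right) + 0} = \frac{1}{3 - g}$)
$t = 2$
$\left(t + \left(Y{\left(X{\left(3,2 \right)},3 \right)} \left(-3\right) + 6\right)\right) \left(-116\right) = \left(2 + \left(\frac{1}{3 - 1} \left(-3\right) + 6\right)\right) \left(-116\right) = \left(2 + \left(\frac{1}{2} \left(-3\right) + 6\right)\right) \left(-116\right) = \left(2 + \left(- \frac{3}{2} + 6\right)\right) \left(-116\right) = \left(2 + \frac{9}{2}\right) \left(-116\right) = \frac{13}{2} \left(-116\right) = -754$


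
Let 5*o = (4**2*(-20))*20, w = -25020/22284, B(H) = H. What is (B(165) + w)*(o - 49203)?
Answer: -5120995520/619 ≈ -8.2730e+6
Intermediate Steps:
w = -695/619 (w = -25020*1/22284 = -695/619 ≈ -1.1228)
o = -1280 (o = ((4**2*(-20))*20)/5 = ((16*(-20))*20)/5 = (-320*20)/5 = (1/5)*(-6400) = -1280)
(B(165) + w)*(o - 49203) = (165 - 695/619)*(-1280 - 49203) = (101440/619)*(-50483) = -5120995520/619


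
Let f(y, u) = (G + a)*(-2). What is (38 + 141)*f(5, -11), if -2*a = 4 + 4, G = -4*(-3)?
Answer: -2864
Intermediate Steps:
G = 12
a = -4 (a = -(4 + 4)/2 = -1/2*8 = -4)
f(y, u) = -16 (f(y, u) = (12 - 4)*(-2) = 8*(-2) = -16)
(38 + 141)*f(5, -11) = (38 + 141)*(-16) = 179*(-16) = -2864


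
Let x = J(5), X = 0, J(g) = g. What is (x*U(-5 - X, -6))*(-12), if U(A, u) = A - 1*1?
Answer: 360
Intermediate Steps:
x = 5
U(A, u) = -1 + A (U(A, u) = A - 1 = -1 + A)
(x*U(-5 - X, -6))*(-12) = (5*(-1 + (-5 - 1*0)))*(-12) = (5*(-1 + (-5 + 0)))*(-12) = (5*(-1 - 5))*(-12) = (5*(-6))*(-12) = -30*(-12) = 360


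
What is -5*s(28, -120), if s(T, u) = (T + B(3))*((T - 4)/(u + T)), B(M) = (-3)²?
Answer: 1110/23 ≈ 48.261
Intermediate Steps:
B(M) = 9
s(T, u) = (-4 + T)*(9 + T)/(T + u) (s(T, u) = (T + 9)*((T - 4)/(u + T)) = (9 + T)*((-4 + T)/(T + u)) = (-4 + T)*(9 + T)/(T + u))
-5*s(28, -120) = -5*(-36 + 28² + 5*28)/(28 - 120) = -5*(-36 + 784 + 140)/(-92) = -(-5)*888/92 = -5*(-222/23) = 1110/23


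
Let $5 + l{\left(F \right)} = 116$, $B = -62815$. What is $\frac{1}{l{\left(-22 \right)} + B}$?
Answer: $- \frac{1}{62704} \approx -1.5948 \cdot 10^{-5}$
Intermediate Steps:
$l{\left(F \right)} = 111$ ($l{\left(F \right)} = -5 + 116 = 111$)
$\frac{1}{l{\left(-22 \right)} + B} = \frac{1}{111 - 62815} = \frac{1}{-62704} = - \frac{1}{62704}$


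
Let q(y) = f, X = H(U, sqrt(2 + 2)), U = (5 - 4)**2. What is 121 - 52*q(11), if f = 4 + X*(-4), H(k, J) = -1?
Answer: -295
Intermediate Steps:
U = 1 (U = 1**2 = 1)
X = -1
f = 8 (f = 4 - 1*(-4) = 4 + 4 = 8)
q(y) = 8
121 - 52*q(11) = 121 - 52*8 = 121 - 416 = -295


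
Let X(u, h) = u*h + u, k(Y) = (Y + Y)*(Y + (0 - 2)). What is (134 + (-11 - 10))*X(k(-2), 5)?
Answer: 10848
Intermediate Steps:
k(Y) = 2*Y*(-2 + Y) (k(Y) = (2*Y)*(Y - 2) = (2*Y)*(-2 + Y) = 2*Y*(-2 + Y))
X(u, h) = u + h*u (X(u, h) = h*u + u = u + h*u)
(134 + (-11 - 10))*X(k(-2), 5) = (134 + (-11 - 10))*((2*(-2)*(-2 - 2))*(1 + 5)) = (134 - 21)*((2*(-2)*(-4))*6) = 113*(16*6) = 113*96 = 10848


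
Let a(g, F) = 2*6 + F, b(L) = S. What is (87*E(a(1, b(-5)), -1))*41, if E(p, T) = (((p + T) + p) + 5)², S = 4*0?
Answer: 2796528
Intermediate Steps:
S = 0
b(L) = 0
a(g, F) = 12 + F
E(p, T) = (5 + T + 2*p)² (E(p, T) = (((T + p) + p) + 5)² = ((T + 2*p) + 5)² = (5 + T + 2*p)²)
(87*E(a(1, b(-5)), -1))*41 = (87*(5 - 1 + 2*(12 + 0))²)*41 = (87*(5 - 1 + 2*12)²)*41 = (87*(5 - 1 + 24)²)*41 = (87*28²)*41 = (87*784)*41 = 68208*41 = 2796528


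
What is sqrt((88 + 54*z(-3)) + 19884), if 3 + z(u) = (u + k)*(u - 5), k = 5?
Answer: sqrt(18946) ≈ 137.64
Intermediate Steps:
z(u) = -3 + (-5 + u)*(5 + u) (z(u) = -3 + (u + 5)*(u - 5) = -3 + (5 + u)*(-5 + u) = -3 + (-5 + u)*(5 + u))
sqrt((88 + 54*z(-3)) + 19884) = sqrt((88 + 54*(-28 + (-3)**2)) + 19884) = sqrt((88 + 54*(-28 + 9)) + 19884) = sqrt((88 + 54*(-19)) + 19884) = sqrt((88 - 1026) + 19884) = sqrt(-938 + 19884) = sqrt(18946)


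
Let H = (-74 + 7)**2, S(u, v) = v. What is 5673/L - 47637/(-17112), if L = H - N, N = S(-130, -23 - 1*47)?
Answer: 104751153/26004536 ≈ 4.0282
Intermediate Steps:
N = -70 (N = -23 - 1*47 = -23 - 47 = -70)
H = 4489 (H = (-67)**2 = 4489)
L = 4559 (L = 4489 - 1*(-70) = 4489 + 70 = 4559)
5673/L - 47637/(-17112) = 5673/4559 - 47637/(-17112) = 5673*(1/4559) - 47637*(-1/17112) = 5673/4559 + 15879/5704 = 104751153/26004536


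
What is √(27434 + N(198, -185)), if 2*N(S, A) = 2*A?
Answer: √27249 ≈ 165.07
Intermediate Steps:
N(S, A) = A (N(S, A) = (2*A)/2 = A)
√(27434 + N(198, -185)) = √(27434 - 185) = √27249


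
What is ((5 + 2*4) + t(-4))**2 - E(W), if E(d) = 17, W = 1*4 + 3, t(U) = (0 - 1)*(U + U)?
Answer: 424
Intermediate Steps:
t(U) = -2*U
W = 7 (W = 4 + 3 = 7)
((5 + 2*4) + t(-4))**2 - E(W) = ((5 + 2*4) - 2*(-4))**2 - 1*17 = ((5 + 8) + 8)**2 - 17 = (13 + 8)**2 - 17 = 21**2 - 17 = 441 - 17 = 424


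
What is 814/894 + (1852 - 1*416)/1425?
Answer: 135763/70775 ≈ 1.9182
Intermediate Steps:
814/894 + (1852 - 1*416)/1425 = 814*(1/894) + (1852 - 416)*(1/1425) = 407/447 + 1436*(1/1425) = 407/447 + 1436/1425 = 135763/70775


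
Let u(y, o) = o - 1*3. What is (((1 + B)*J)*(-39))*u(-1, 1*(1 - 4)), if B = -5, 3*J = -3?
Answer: 936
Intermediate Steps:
J = -1 (J = (⅓)*(-3) = -1)
u(y, o) = -3 + o (u(y, o) = o - 3 = -3 + o)
(((1 + B)*J)*(-39))*u(-1, 1*(1 - 4)) = (((1 - 5)*(-1))*(-39))*(-3 + 1*(1 - 4)) = (-4*(-1)*(-39))*(-3 + 1*(-3)) = (4*(-39))*(-3 - 3) = -156*(-6) = 936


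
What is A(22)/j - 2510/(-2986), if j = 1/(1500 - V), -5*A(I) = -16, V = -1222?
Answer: 65029411/7465 ≈ 8711.2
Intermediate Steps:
A(I) = 16/5 (A(I) = -⅕*(-16) = 16/5)
j = 1/2722 (j = 1/(1500 - 1*(-1222)) = 1/(1500 + 1222) = 1/2722 ≈ 0.00036738)
A(22)/j - 2510/(-2986) = 16/(5*(1/2722)) - 2510/(-2986) = (16/5)*2722 - 2510*(-1/2986) = 43552/5 + 1255/1493 = 65029411/7465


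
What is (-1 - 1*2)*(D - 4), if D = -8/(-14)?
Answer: 72/7 ≈ 10.286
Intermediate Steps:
D = 4/7 (D = -8*(-1/14) = 4/7 ≈ 0.57143)
(-1 - 1*2)*(D - 4) = (-1 - 1*2)*(4/7 - 4) = (-1 - 2)*(-24/7) = -3*(-24/7) = 72/7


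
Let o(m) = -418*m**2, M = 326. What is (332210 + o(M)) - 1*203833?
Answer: -44294991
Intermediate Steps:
(332210 + o(M)) - 1*203833 = (332210 - 418*326**2) - 1*203833 = (332210 - 418*106276) - 203833 = (332210 - 44423368) - 203833 = -44091158 - 203833 = -44294991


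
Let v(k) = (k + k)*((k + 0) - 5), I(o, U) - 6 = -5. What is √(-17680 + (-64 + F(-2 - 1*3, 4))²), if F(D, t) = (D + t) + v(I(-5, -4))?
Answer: I*√12351 ≈ 111.14*I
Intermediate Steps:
I(o, U) = 1 (I(o, U) = 6 - 5 = 1)
v(k) = 2*k*(-5 + k) (v(k) = (2*k)*(k - 5) = (2*k)*(-5 + k) = 2*k*(-5 + k))
F(D, t) = -8 + D + t (F(D, t) = (D + t) + 2*1*(-5 + 1) = (D + t) + 2*1*(-4) = (D + t) - 8 = -8 + D + t)
√(-17680 + (-64 + F(-2 - 1*3, 4))²) = √(-17680 + (-64 + (-8 + (-2 - 1*3) + 4))²) = √(-17680 + (-64 + (-8 + (-2 - 3) + 4))²) = √(-17680 + (-64 + (-8 - 5 + 4))²) = √(-17680 + (-64 - 9)²) = √(-17680 + (-73)²) = √(-17680 + 5329) = √(-12351) = I*√12351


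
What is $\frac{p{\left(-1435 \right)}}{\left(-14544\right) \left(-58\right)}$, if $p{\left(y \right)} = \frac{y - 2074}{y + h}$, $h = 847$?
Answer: $\frac{121}{17103744} \approx 7.0745 \cdot 10^{-6}$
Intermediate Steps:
$p{\left(y \right)} = \frac{-2074 + y}{847 + y}$ ($p{\left(y \right)} = \frac{y - 2074}{y + 847} = \frac{-2074 + y}{847 + y}$)
$\frac{p{\left(-1435 \right)}}{\left(-14544\right) \left(-58\right)} = \frac{\frac{1}{847 - 1435} \left(-2074 - 1435\right)}{\left(-14544\right) \left(-58\right)} = \frac{\frac{1}{-588} \left(-3509\right)}{843552} = \left(- \frac{1}{588}\right) \left(-3509\right) \frac{1}{843552} = \frac{3509}{588} \cdot \frac{1}{843552} = \frac{121}{17103744}$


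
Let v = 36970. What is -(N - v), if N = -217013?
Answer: 253983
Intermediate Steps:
-(N - v) = -(-217013 - 1*36970) = -(-217013 - 36970) = -1*(-253983) = 253983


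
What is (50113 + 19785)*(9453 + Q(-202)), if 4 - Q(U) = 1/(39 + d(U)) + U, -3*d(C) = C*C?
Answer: 27469615954928/40687 ≈ 6.7514e+8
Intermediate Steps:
d(C) = -C²/3 (d(C) = -C*C/3 = -C²/3)
Q(U) = 4 - U - 1/(39 - U²/3) (Q(U) = 4 - (1/(39 - U²/3) + U) = 4 - (U + 1/(39 - U²/3)) = 4 + (-U - 1/(39 - U²/3)) = 4 - U - 1/(39 - U²/3))
(50113 + 19785)*(9453 + Q(-202)) = (50113 + 19785)*(9453 + (-465 - 1*(-202)³ + 4*(-202)² + 117*(-202))/(-117 + (-202)²)) = 69898*(9453 + (-465 - 1*(-8242408) + 4*40804 - 23634)/(-117 + 40804)) = 69898*(9453 + (-465 + 8242408 + 163216 - 23634)/40687) = 69898*(9453 + (1/40687)*8381525) = 69898*(9453 + 8381525/40687) = 69898*(392995736/40687) = 27469615954928/40687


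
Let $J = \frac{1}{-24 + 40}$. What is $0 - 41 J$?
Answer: $- \frac{41}{16} \approx -2.5625$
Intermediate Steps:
$J = \frac{1}{16} \approx 0.0625$
$0 - 41 J = 0 - \frac{41}{16} = - \frac{41}{16}$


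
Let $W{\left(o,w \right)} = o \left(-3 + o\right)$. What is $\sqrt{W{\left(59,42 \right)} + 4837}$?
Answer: $\sqrt{8141} \approx 90.228$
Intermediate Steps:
$\sqrt{W{\left(59,42 \right)} + 4837} = \sqrt{59 \left(-3 + 59\right) + 4837} = \sqrt{59 \cdot 56 + 4837} = \sqrt{3304 + 4837} = \sqrt{8141}$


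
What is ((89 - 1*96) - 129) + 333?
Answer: 197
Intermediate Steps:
((89 - 1*96) - 129) + 333 = ((89 - 96) - 129) + 333 = (-7 - 129) + 333 = -136 + 333 = 197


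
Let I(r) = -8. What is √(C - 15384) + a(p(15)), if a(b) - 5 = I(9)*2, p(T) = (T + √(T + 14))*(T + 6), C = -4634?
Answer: -11 + I*√20018 ≈ -11.0 + 141.48*I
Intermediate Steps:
p(T) = (6 + T)*(T + √(14 + T)) (p(T) = (T + √(14 + T))*(6 + T) = (6 + T)*(T + √(14 + T)))
a(b) = -11 (a(b) = 5 - 8*2 = 5 - 16 = -11)
√(C - 15384) + a(p(15)) = √(-4634 - 15384) - 11 = √(-20018) - 11 = I*√20018 - 11 = -11 + I*√20018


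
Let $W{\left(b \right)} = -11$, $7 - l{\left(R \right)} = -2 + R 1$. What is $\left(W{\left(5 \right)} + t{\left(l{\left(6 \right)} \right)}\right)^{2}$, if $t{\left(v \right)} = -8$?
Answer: $361$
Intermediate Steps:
$l{\left(R \right)} = 9 - R$ ($l{\left(R \right)} = 7 - \left(-2 + R 1\right) = 7 - \left(-2 + R\right) = 9 - R$)
$\left(W{\left(5 \right)} + t{\left(l{\left(6 \right)} \right)}\right)^{2} = \left(-11 - 8\right)^{2} = \left(-19\right)^{2} = 361$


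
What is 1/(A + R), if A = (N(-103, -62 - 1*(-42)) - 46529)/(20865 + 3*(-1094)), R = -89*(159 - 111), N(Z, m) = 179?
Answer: -5861/25053642 ≈ -0.00023394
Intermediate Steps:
R = -4272 (R = -89*48 = -4272)
A = -15450/5861 (A = (179 - 46529)/(20865 + 3*(-1094)) = -46350/(20865 - 3282) = -46350/17583 = -46350*1/17583 = -15450/5861 ≈ -2.6361)
1/(A + R) = 1/(-15450/5861 - 4272) = 1/(-25053642/5861) = -5861/25053642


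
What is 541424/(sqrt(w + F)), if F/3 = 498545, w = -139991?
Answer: 270712*sqrt(338911)/338911 ≈ 465.01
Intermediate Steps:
F = 1495635 (F = 3*498545 = 1495635)
541424/(sqrt(w + F)) = 541424/(sqrt(-139991 + 1495635)) = 541424/(sqrt(1355644)) = 541424/((2*sqrt(338911))) = 541424*(sqrt(338911)/677822) = 270712*sqrt(338911)/338911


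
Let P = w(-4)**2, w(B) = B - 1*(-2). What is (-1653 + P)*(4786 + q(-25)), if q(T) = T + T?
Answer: -7809664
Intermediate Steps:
q(T) = 2*T
w(B) = 2 + B (w(B) = B + 2 = 2 + B)
P = 4 (P = (2 - 4)**2 = (-2)**2 = 4)
(-1653 + P)*(4786 + q(-25)) = (-1653 + 4)*(4786 + 2*(-25)) = -1649*(4786 - 50) = -1649*4736 = -7809664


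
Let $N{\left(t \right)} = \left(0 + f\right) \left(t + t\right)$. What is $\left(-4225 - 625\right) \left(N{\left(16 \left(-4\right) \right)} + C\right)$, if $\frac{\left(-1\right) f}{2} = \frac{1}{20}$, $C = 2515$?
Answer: $-12259830$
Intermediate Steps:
$f = - \frac{1}{10}$ ($f = - \frac{2}{20} = \left(-2\right) \frac{1}{20} = - \frac{1}{10} \approx -0.1$)
$N{\left(t \right)} = - \frac{t}{5}$ ($N{\left(t \right)} = \left(0 - \frac{1}{10}\right) \left(t + t\right) = - \frac{2 t}{10} = - \frac{t}{5}$)
$\left(-4225 - 625\right) \left(N{\left(16 \left(-4\right) \right)} + C\right) = \left(-4225 - 625\right) \left(- \frac{16 \left(-4\right)}{5} + 2515\right) = - 4850 \left(\left(- \frac{1}{5}\right) \left(-64\right) + 2515\right) = - 4850 \left(\frac{64}{5} + 2515\right) = \left(-4850\right) \frac{12639}{5} = -12259830$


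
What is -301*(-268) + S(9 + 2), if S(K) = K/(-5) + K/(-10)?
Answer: 806647/10 ≈ 80665.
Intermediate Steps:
S(K) = -3*K/10 (S(K) = K*(-1/5) + K*(-1/10) = -K/5 - K/10 = -3*K/10)
-301*(-268) + S(9 + 2) = -301*(-268) - 3*(9 + 2)/10 = 80668 - 3/10*11 = 80668 - 33/10 = 806647/10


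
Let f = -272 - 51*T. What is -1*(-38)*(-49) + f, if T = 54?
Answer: -4888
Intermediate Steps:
f = -3026 (f = -272 - 51*54 = -272 - 2754 = -3026)
-1*(-38)*(-49) + f = -1*(-38)*(-49) - 3026 = 38*(-49) - 3026 = -1862 - 3026 = -4888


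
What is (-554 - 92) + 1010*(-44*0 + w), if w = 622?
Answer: 627574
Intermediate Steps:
(-554 - 92) + 1010*(-44*0 + w) = (-554 - 92) + 1010*(-44*0 + 622) = -646 + 1010*(0 + 622) = -646 + 1010*622 = -646 + 628220 = 627574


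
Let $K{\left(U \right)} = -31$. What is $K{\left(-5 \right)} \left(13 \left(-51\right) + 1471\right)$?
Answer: $-25048$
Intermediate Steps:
$K{\left(-5 \right)} \left(13 \left(-51\right) + 1471\right) = - 31 \left(13 \left(-51\right) + 1471\right) = - 31 \left(-663 + 1471\right) = \left(-31\right) 808 = -25048$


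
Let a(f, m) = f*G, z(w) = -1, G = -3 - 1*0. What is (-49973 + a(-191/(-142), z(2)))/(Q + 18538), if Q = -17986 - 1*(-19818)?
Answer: -7096739/2892540 ≈ -2.4535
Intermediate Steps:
G = -3 (G = -3 + 0 = -3)
a(f, m) = -3*f (a(f, m) = f*(-3) = -3*f)
Q = 1832 (Q = -17986 + 19818 = 1832)
(-49973 + a(-191/(-142), z(2)))/(Q + 18538) = (-49973 - (-573)/(-142))/(1832 + 18538) = (-49973 - (-573)*(-1)/142)/20370 = (-49973 - 3*191/142)*(1/20370) = (-49973 - 573/142)*(1/20370) = -7096739/142*1/20370 = -7096739/2892540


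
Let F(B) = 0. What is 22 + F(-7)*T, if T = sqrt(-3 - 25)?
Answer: 22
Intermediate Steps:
T = 2*I*sqrt(7) (T = sqrt(-28) = 2*I*sqrt(7) ≈ 5.2915*I)
22 + F(-7)*T = 22 + 0*(2*I*sqrt(7)) = 22 + 0 = 22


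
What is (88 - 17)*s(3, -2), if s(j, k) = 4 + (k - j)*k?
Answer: 994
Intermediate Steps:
s(j, k) = 4 + k*(k - j)
(88 - 17)*s(3, -2) = (88 - 17)*(4 + (-2)² - 1*3*(-2)) = 71*(4 + 4 + 6) = 71*14 = 994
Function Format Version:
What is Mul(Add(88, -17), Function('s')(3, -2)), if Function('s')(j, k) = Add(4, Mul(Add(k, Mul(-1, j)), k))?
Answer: 994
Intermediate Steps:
Function('s')(j, k) = Add(4, Mul(k, Add(k, Mul(-1, j))))
Mul(Add(88, -17), Function('s')(3, -2)) = Mul(Add(88, -17), Add(4, Pow(-2, 2), Mul(-1, 3, -2))) = Mul(71, Add(4, 4, 6)) = Mul(71, 14) = 994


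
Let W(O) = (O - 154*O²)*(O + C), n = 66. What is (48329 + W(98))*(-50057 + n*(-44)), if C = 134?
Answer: 18168834925767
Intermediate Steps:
W(O) = (134 + O)*(O - 154*O²) (W(O) = (O - 154*O²)*(O + 134) = (O - 154*O²)*(134 + O) = (134 + O)*(O - 154*O²))
(48329 + W(98))*(-50057 + n*(-44)) = (48329 + 98*(134 - 20635*98 - 154*98²))*(-50057 + 66*(-44)) = (48329 + 98*(134 - 2022230 - 154*9604))*(-50057 - 2904) = (48329 + 98*(134 - 2022230 - 1479016))*(-52961) = (48329 + 98*(-3501112))*(-52961) = (48329 - 343108976)*(-52961) = -343060647*(-52961) = 18168834925767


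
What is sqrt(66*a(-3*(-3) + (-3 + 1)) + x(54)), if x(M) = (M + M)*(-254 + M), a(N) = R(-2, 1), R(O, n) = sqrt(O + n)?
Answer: sqrt(-21600 + 66*I) ≈ 0.225 + 146.97*I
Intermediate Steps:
a(N) = I (a(N) = sqrt(-2 + 1) = sqrt(-1) = I)
x(M) = 2*M*(-254 + M) (x(M) = (2*M)*(-254 + M) = 2*M*(-254 + M))
sqrt(66*a(-3*(-3) + (-3 + 1)) + x(54)) = sqrt(66*I + 2*54*(-254 + 54)) = sqrt(66*I + 2*54*(-200)) = sqrt(66*I - 21600) = sqrt(-21600 + 66*I)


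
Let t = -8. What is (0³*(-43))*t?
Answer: 0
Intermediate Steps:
(0³*(-43))*t = (0³*(-43))*(-8) = (0*(-43))*(-8) = 0*(-8) = 0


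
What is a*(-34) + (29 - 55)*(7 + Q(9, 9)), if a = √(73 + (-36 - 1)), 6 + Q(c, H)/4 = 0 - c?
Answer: 1174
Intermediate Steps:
Q(c, H) = -24 - 4*c (Q(c, H) = -24 + 4*(0 - c) = -24 + 4*(-c) = -24 - 4*c)
a = 6 (a = √(73 - 37) = √36 = 6)
a*(-34) + (29 - 55)*(7 + Q(9, 9)) = 6*(-34) + (29 - 55)*(7 + (-24 - 4*9)) = -204 - 26*(7 + (-24 - 36)) = -204 - 26*(7 - 60) = -204 - 26*(-53) = -204 + 1378 = 1174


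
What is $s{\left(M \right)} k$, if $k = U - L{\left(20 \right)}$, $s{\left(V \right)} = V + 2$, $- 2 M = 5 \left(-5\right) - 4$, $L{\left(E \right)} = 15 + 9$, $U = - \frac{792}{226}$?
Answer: $- \frac{51282}{113} \approx -453.82$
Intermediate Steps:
$U = - \frac{396}{113}$ ($U = \left(-792\right) \frac{1}{226} = - \frac{396}{113} \approx -3.5044$)
$L{\left(E \right)} = 24$
$M = \frac{29}{2}$ ($M = - \frac{5 \left(-5\right) - 4}{2} = - \frac{-25 - 4}{2} = \left(- \frac{1}{2}\right) \left(-29\right) = \frac{29}{2} \approx 14.5$)
$s{\left(V \right)} = 2 + V$
$k = - \frac{3108}{113}$ ($k = - \frac{396}{113} - 24 = - \frac{3108}{113} \approx -27.504$)
$s{\left(M \right)} k = \left(2 + \frac{29}{2}\right) \left(- \frac{3108}{113}\right) = \frac{33}{2} \left(- \frac{3108}{113}\right) = - \frac{51282}{113}$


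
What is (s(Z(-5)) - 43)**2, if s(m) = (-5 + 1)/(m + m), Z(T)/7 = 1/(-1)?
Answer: 89401/49 ≈ 1824.5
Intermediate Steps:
Z(T) = -7 (Z(T) = 7*(1/(-1)) = 7*(1*(-1)) = 7*(-1) = -7)
s(m) = -2/m (s(m) = -4*1/(2*m) = -2/m)
(s(Z(-5)) - 43)**2 = (-2/(-7) - 43)**2 = (-2*(-1/7) - 43)**2 = (2/7 - 43)**2 = (-299/7)**2 = 89401/49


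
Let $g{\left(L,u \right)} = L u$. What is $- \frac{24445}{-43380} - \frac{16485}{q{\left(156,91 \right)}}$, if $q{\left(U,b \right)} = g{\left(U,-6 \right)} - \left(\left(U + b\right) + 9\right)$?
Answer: $\frac{37212887}{2585448} \approx 14.393$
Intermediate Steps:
$q{\left(U,b \right)} = -9 - b - 7 U$ ($q{\left(U,b \right)} = U \left(-6\right) - \left(\left(U + b\right) + 9\right) = - 6 U - \left(9 + U + b\right) = -9 - b - 7 U$)
$- \frac{24445}{-43380} - \frac{16485}{q{\left(156,91 \right)}} = - \frac{24445}{-43380} - \frac{16485}{-9 - 91 - 1092} = \left(-24445\right) \left(- \frac{1}{43380}\right) - \frac{16485}{-9 - 91 - 1092} = \frac{4889}{8676} - \frac{16485}{-1192} = \frac{4889}{8676} - - \frac{16485}{1192} = \frac{4889}{8676} + \frac{16485}{1192} = \frac{37212887}{2585448}$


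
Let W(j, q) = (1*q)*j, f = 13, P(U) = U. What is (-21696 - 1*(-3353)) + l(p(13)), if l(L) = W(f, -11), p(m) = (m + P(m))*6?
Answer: -18486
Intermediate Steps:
p(m) = 12*m (p(m) = (m + m)*6 = (2*m)*6 = 12*m)
W(j, q) = j*q (W(j, q) = q*j = j*q)
l(L) = -143 (l(L) = 13*(-11) = -143)
(-21696 - 1*(-3353)) + l(p(13)) = (-21696 - 1*(-3353)) - 143 = (-21696 + 3353) - 143 = -18343 - 143 = -18486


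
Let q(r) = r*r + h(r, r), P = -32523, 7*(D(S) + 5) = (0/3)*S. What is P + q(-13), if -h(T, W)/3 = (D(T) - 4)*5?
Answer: -32219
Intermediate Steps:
D(S) = -5 (D(S) = -5 + ((0/3)*S)/7 = -5 + ((0*(1/3))*S)/7 = -5 + (0*S)/7 = -5 + (1/7)*0 = -5 + 0 = -5)
h(T, W) = 135 (h(T, W) = -3*(-5 - 4)*5 = -(-27)*5 = -3*(-45) = 135)
q(r) = 135 + r**2 (q(r) = r*r + 135 = r**2 + 135 = 135 + r**2)
P + q(-13) = -32523 + (135 + (-13)**2) = -32523 + (135 + 169) = -32523 + 304 = -32219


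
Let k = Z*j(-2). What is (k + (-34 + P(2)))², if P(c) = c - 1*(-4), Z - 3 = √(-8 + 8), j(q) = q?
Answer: 1156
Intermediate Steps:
Z = 3 (Z = 3 + √(-8 + 8) = 3 + √0 = 3 + 0 = 3)
P(c) = 4 + c (P(c) = c + 4 = 4 + c)
k = -6 (k = 3*(-2) = -6)
(k + (-34 + P(2)))² = (-6 + (-34 + (4 + 2)))² = (-6 + (-34 + 6))² = (-6 - 28)² = (-34)² = 1156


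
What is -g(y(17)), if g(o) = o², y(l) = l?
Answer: -289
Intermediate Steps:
-g(y(17)) = -1*17² = -1*289 = -289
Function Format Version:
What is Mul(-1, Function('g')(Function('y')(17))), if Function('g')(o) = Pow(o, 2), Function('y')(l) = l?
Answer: -289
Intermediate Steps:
Mul(-1, Function('g')(Function('y')(17))) = Mul(-1, Pow(17, 2)) = Mul(-1, 289) = -289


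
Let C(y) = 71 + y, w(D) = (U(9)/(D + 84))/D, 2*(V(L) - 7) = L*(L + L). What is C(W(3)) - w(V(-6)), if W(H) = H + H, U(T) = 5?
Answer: 420492/5461 ≈ 76.999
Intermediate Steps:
W(H) = 2*H
V(L) = 7 + L² (V(L) = 7 + (L*(L + L))/2 = 7 + (L*(2*L))/2 = 7 + (2*L²)/2 = 7 + L²)
w(D) = 5/(D*(84 + D)) (w(D) = (5/(D + 84))/D = (5/(84 + D))/D = 5/(D*(84 + D)))
C(W(3)) - w(V(-6)) = (71 + 2*3) - 5/((7 + (-6)²)*(84 + (7 + (-6)²))) = (71 + 6) - 5/((7 + 36)*(84 + (7 + 36))) = 77 - 5/(43*(84 + 43)) = 77 - 5/(43*127) = 77 - 1*5/5461 = 77 - 5/5461 = 420492/5461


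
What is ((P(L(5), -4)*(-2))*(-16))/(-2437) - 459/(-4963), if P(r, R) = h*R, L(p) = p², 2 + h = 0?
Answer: -151945/12094831 ≈ -0.012563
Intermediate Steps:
h = -2 (h = -2 + 0 = -2)
P(r, R) = -2*R
((P(L(5), -4)*(-2))*(-16))/(-2437) - 459/(-4963) = ((-2*(-4)*(-2))*(-16))/(-2437) - 459/(-4963) = ((8*(-2))*(-16))*(-1/2437) - 459*(-1/4963) = -16*(-16)*(-1/2437) + 459/4963 = 256*(-1/2437) + 459/4963 = -256/2437 + 459/4963 = -151945/12094831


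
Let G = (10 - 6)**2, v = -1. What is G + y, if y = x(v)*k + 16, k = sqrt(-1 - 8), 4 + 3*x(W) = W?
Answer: 32 - 5*I ≈ 32.0 - 5.0*I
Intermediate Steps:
x(W) = -4/3 + W/3
k = 3*I (k = sqrt(-9) = 3*I ≈ 3.0*I)
G = 16 (G = 4**2 = 16)
y = 16 - 5*I (y = (-4/3 + (1/3)*(-1))*(3*I) + 16 = (-4/3 - 1/3)*(3*I) + 16 = -5*I + 16 = 16 - 5*I ≈ 16.0 - 5.0*I)
G + y = 16 + (16 - 5*I) = 32 - 5*I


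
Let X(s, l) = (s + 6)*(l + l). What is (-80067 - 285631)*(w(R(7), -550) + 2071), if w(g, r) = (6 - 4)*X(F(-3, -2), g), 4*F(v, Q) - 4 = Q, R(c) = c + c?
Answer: -890474630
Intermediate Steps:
R(c) = 2*c
F(v, Q) = 1 + Q/4
X(s, l) = 2*l*(6 + s) (X(s, l) = (6 + s)*(2*l) = 2*l*(6 + s))
w(g, r) = 26*g (w(g, r) = (6 - 4)*(2*g*(6 + (1 + (¼)*(-2)))) = 2*(2*g*(6 + (1 - ½))) = 2*(2*g*(6 + ½)) = 2*(2*g*(13/2)) = 2*(13*g) = 26*g)
(-80067 - 285631)*(w(R(7), -550) + 2071) = (-80067 - 285631)*(26*(2*7) + 2071) = -365698*(26*14 + 2071) = -365698*(364 + 2071) = -365698*2435 = -890474630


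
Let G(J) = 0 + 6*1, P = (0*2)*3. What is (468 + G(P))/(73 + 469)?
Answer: 237/271 ≈ 0.87454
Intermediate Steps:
P = 0 (P = 0*3 = 0)
G(J) = 6 (G(J) = 0 + 6 = 6)
(468 + G(P))/(73 + 469) = (468 + 6)/(73 + 469) = 474/542 = (1/542)*474 = 237/271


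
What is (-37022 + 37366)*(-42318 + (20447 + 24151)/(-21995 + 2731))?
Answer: -407629275/28 ≈ -1.4558e+7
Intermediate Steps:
(-37022 + 37366)*(-42318 + (20447 + 24151)/(-21995 + 2731)) = 344*(-42318 + 44598/(-19264)) = 344*(-42318 + 44598*(-1/19264)) = 344*(-42318 - 22299/9632) = 344*(-407629275/9632) = -407629275/28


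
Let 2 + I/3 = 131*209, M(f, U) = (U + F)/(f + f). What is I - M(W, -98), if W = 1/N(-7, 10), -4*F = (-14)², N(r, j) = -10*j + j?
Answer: 75516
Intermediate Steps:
N(r, j) = -9*j
F = -49 (F = -¼*(-14)² = -¼*196 = -49)
W = -1/90 (W = 1/(-9*10) = 1/(-90) = -1/90 ≈ -0.011111)
M(f, U) = (-49 + U)/(2*f) (M(f, U) = (U - 49)/(f + f) = (-49 + U)/((2*f)) = (-49 + U)*(1/(2*f)) = (-49 + U)/(2*f))
I = 82131 (I = -6 + 3*(131*209) = -6 + 3*27379 = -6 + 82137 = 82131)
I - M(W, -98) = 82131 - (-49 - 98)/(2*(-1/90)) = 82131 - (-90)*(-147)/2 = 82131 - 1*6615 = 82131 - 6615 = 75516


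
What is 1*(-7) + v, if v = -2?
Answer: -9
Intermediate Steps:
1*(-7) + v = 1*(-7) - 2 = -7 - 2 = -9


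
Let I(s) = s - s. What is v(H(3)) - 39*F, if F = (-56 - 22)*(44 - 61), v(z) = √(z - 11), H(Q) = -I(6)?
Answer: -51714 + I*√11 ≈ -51714.0 + 3.3166*I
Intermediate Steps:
I(s) = 0
H(Q) = 0 (H(Q) = -1*0 = 0)
v(z) = √(-11 + z)
F = 1326 (F = -78*(-17) = 1326)
v(H(3)) - 39*F = √(-11 + 0) - 39*1326 = √(-11) - 51714 = I*√11 - 51714 = -51714 + I*√11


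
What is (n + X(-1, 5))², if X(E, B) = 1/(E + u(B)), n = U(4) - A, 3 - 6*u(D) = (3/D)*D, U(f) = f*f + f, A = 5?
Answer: 196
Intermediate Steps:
U(f) = f + f² (U(f) = f² + f = f + f²)
u(D) = 0 (u(D) = ½ - 3/D*D/6 = ½ - ⅙*3 = ½ - ½ = 0)
n = 15 (n = 4*(1 + 4) - 1*5 = 4*5 - 5 = 20 - 5 = 15)
X(E, B) = 1/E (X(E, B) = 1/(E + 0) = 1/E)
(n + X(-1, 5))² = (15 + 1/(-1))² = (15 - 1)² = 14² = 196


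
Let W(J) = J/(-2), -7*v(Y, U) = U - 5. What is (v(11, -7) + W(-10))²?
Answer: 2209/49 ≈ 45.082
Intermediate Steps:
v(Y, U) = 5/7 - U/7 (v(Y, U) = -(U - 5)/7 = -(-5 + U)/7 = 5/7 - U/7)
W(J) = -J/2 (W(J) = J*(-½) = -J/2)
(v(11, -7) + W(-10))² = ((5/7 - ⅐*(-7)) - ½*(-10))² = ((5/7 + 1) + 5)² = (12/7 + 5)² = (47/7)² = 2209/49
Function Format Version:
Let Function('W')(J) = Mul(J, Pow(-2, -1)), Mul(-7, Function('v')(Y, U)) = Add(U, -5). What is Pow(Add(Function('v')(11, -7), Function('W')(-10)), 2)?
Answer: Rational(2209, 49) ≈ 45.082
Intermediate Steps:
Function('v')(Y, U) = Add(Rational(5, 7), Mul(Rational(-1, 7), U)) (Function('v')(Y, U) = Mul(Rational(-1, 7), Add(U, -5)) = Mul(Rational(-1, 7), Add(-5, U)) = Add(Rational(5, 7), Mul(Rational(-1, 7), U)))
Function('W')(J) = Mul(Rational(-1, 2), J) (Function('W')(J) = Mul(J, Rational(-1, 2)) = Mul(Rational(-1, 2), J))
Pow(Add(Function('v')(11, -7), Function('W')(-10)), 2) = Pow(Add(Add(Rational(5, 7), Mul(Rational(-1, 7), -7)), Mul(Rational(-1, 2), -10)), 2) = Pow(Add(Add(Rational(5, 7), 1), 5), 2) = Pow(Add(Rational(12, 7), 5), 2) = Pow(Rational(47, 7), 2) = Rational(2209, 49)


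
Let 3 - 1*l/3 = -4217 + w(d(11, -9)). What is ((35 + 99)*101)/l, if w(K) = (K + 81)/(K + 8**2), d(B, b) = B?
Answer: 169175/158204 ≈ 1.0693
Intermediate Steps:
w(K) = (81 + K)/(64 + K) (w(K) = (81 + K)/(K + 64) = (81 + K)/(64 + K))
l = 316408/25 (l = 9 - 3*(-4217 + (81 + 11)/(64 + 11)) = 9 - 3*(-4217 + 92/75) = 9 - 3*(-316183/75) = 9 + 316183/25 = 316408/25 ≈ 12656.)
((35 + 99)*101)/l = ((35 + 99)*101)/(316408/25) = (134*101)*(25/316408) = 13534*(25/316408) = 169175/158204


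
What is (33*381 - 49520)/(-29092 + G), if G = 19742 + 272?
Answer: 36947/9078 ≈ 4.0699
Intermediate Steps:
G = 20014
(33*381 - 49520)/(-29092 + G) = (33*381 - 49520)/(-29092 + 20014) = (12573 - 49520)/(-9078) = -36947*(-1/9078) = 36947/9078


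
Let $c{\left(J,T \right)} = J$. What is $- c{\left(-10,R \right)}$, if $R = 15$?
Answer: $10$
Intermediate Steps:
$- c{\left(-10,R \right)} = \left(-1\right) \left(-10\right) = 10$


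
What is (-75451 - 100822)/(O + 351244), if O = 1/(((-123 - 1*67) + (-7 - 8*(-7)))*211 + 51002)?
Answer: -3745977523/7464286245 ≈ -0.50185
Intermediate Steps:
O = 1/21251 (O = 1/(((-123 - 67) + (-7 + 56))*211 + 51002) = 1/((-190 + 49)*211 + 51002) = 1/(-141*211 + 51002) = 1/(-29751 + 51002) = 1/21251 ≈ 4.7057e-5)
(-75451 - 100822)/(O + 351244) = (-75451 - 100822)/(1/21251 + 351244) = -176273/7464286245/21251 = -176273*21251/7464286245 = -3745977523/7464286245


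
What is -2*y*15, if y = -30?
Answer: 900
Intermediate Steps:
-2*y*15 = -2*(-30)*15 = 60*15 = 900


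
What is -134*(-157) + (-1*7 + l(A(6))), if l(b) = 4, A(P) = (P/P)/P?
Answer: 21035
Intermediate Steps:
A(P) = 1/P
-134*(-157) + (-1*7 + l(A(6))) = -134*(-157) + (-1*7 + 4) = 21038 + (-7 + 4) = 21038 - 3 = 21035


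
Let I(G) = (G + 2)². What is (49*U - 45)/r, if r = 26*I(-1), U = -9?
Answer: -243/13 ≈ -18.692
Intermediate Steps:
I(G) = (2 + G)²
r = 26 (r = 26*(2 - 1)² = 26*1² = 26*1 = 26)
(49*U - 45)/r = (49*(-9) - 45)/26 = (-441 - 45)*(1/26) = -486*1/26 = -243/13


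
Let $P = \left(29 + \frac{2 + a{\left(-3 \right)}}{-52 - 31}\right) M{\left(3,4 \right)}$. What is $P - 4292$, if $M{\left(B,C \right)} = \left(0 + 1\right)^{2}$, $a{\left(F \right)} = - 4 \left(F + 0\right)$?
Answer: $- \frac{353843}{83} \approx -4263.2$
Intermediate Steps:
$a{\left(F \right)} = - 4 F$
$M{\left(B,C \right)} = 1$ ($M{\left(B,C \right)} = 1^{2} = 1$)
$P = \frac{2393}{83}$ ($P = \left(29 + \frac{2 - -12}{-52 - 31}\right) 1 = \left(29 + \frac{2 + 12}{-83}\right) 1 = \left(29 + 14 \left(- \frac{1}{83}\right)\right) 1 = \left(29 - \frac{14}{83}\right) 1 = \frac{2393}{83} \cdot 1 = \frac{2393}{83} \approx 28.831$)
$P - 4292 = \frac{2393}{83} - 4292 = - \frac{353843}{83}$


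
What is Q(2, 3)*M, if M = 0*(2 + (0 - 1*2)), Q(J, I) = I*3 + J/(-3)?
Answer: 0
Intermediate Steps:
Q(J, I) = 3*I - J/3 (Q(J, I) = 3*I + J*(-⅓) = 3*I - J/3)
M = 0 (M = 0*(2 + (0 - 2)) = 0*(2 - 2) = 0*0 = 0)
Q(2, 3)*M = (3*3 - ⅓*2)*0 = (9 - ⅔)*0 = (25/3)*0 = 0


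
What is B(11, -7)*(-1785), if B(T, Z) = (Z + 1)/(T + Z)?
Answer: 5355/2 ≈ 2677.5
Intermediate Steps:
B(T, Z) = (1 + Z)/(T + Z)
B(11, -7)*(-1785) = ((1 - 7)/(11 - 7))*(-1785) = (-6/4)*(-1785) = ((¼)*(-6))*(-1785) = -3/2*(-1785) = 5355/2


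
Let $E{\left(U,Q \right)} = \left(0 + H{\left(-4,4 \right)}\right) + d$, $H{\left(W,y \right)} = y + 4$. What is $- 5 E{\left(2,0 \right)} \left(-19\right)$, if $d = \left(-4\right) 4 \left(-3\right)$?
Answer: $5320$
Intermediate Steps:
$H{\left(W,y \right)} = 4 + y$
$d = 48$ ($d = \left(-16\right) \left(-3\right) = 48$)
$E{\left(U,Q \right)} = 56$ ($E{\left(U,Q \right)} = \left(0 + \left(4 + 4\right)\right) + 48 = \left(0 + 8\right) + 48 = 8 + 48 = 56$)
$- 5 E{\left(2,0 \right)} \left(-19\right) = \left(-5\right) 56 \left(-19\right) = \left(-280\right) \left(-19\right) = 5320$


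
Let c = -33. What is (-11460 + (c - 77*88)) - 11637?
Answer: -29906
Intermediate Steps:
(-11460 + (c - 77*88)) - 11637 = (-11460 + (-33 - 77*88)) - 11637 = (-11460 + (-33 - 6776)) - 11637 = (-11460 - 6809) - 11637 = -18269 - 11637 = -29906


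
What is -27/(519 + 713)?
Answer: -27/1232 ≈ -0.021916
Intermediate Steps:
-27/(519 + 713) = -27/1232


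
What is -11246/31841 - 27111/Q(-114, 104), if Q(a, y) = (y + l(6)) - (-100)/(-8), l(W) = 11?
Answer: -1728788132/6527405 ≈ -264.85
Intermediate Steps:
Q(a, y) = -3/2 + y (Q(a, y) = (y + 11) - (-100)/(-8) = (11 + y) - (-100)*(-1)/8 = (11 + y) - 1*25/2 = (11 + y) - 25/2 = -3/2 + y)
-11246/31841 - 27111/Q(-114, 104) = -11246/31841 - 27111/(-3/2 + 104) = -11246*1/31841 - 27111/205/2 = -11246/31841 - 27111*2/205 = -11246/31841 - 54222/205 = -1728788132/6527405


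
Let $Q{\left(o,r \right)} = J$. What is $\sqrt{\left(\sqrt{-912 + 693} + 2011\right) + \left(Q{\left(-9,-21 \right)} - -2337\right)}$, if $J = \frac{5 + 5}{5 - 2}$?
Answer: $\frac{\sqrt{39162 + 9 i \sqrt{219}}}{3} \approx 65.965 + 0.11217 i$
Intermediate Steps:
$J = \frac{10}{3}$ ($J = \frac{1}{3} \cdot 10 = \frac{10}{3} \approx 3.3333$)
$Q{\left(o,r \right)} = \frac{10}{3}$
$\sqrt{\left(\sqrt{-912 + 693} + 2011\right) + \left(Q{\left(-9,-21 \right)} - -2337\right)} = \sqrt{\left(\sqrt{-912 + 693} + 2011\right) + \left(\frac{10}{3} - -2337\right)} = \sqrt{\left(\sqrt{-219} + 2011\right) + \left(\frac{10}{3} + 2337\right)} = \sqrt{\left(i \sqrt{219} + 2011\right) + \frac{7021}{3}} = \sqrt{\left(2011 + i \sqrt{219}\right) + \frac{7021}{3}} = \sqrt{\frac{13054}{3} + i \sqrt{219}}$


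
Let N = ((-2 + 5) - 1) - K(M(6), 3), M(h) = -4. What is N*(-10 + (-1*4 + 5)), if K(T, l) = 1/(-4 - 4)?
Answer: -153/8 ≈ -19.125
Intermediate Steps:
K(T, l) = -⅛ (K(T, l) = 1/(-8) = -⅛)
N = 17/8 (N = ((-2 + 5) - 1) - 1*(-⅛) = (3 - 1) + ⅛ = 2 + ⅛ = 17/8 ≈ 2.1250)
N*(-10 + (-1*4 + 5)) = 17*(-10 + (-1*4 + 5))/8 = 17*(-10 + (-4 + 5))/8 = 17*(-10 + 1)/8 = (17/8)*(-9) = -153/8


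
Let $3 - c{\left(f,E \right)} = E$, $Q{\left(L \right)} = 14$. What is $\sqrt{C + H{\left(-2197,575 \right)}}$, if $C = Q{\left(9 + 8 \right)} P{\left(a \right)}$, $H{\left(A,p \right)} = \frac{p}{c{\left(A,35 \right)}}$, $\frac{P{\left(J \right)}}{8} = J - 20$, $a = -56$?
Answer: $\frac{i \sqrt{545918}}{8} \approx 92.358 i$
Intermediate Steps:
$c{\left(f,E \right)} = 3 - E$
$P{\left(J \right)} = -160 + 8 J$ ($P{\left(J \right)} = 8 \left(J - 20\right) = 8 \left(-20 + J\right) = -160 + 8 J$)
$H{\left(A,p \right)} = - \frac{p}{32}$ ($H{\left(A,p \right)} = \frac{p}{3 - 35} = \frac{p}{-32} = p \left(- \frac{1}{32}\right) = - \frac{p}{32}$)
$C = -8512$ ($C = 14 \left(-160 + 8 \left(-56\right)\right) = 14 \left(-160 - 448\right) = 14 \left(-608\right) = -8512$)
$\sqrt{C + H{\left(-2197,575 \right)}} = \sqrt{-8512 - \frac{575}{32}} = \sqrt{- \frac{272959}{32}} = \frac{i \sqrt{545918}}{8}$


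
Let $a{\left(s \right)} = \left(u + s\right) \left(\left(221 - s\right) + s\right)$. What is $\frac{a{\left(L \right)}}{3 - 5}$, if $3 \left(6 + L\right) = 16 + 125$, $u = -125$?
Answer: $9282$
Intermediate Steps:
$L = 41$ ($L = -6 + \frac{16 + 125}{3} = -6 + \frac{1}{3} \cdot 141 = -6 + 47 = 41$)
$a{\left(s \right)} = -27625 + 221 s$ ($a{\left(s \right)} = \left(-125 + s\right) \left(\left(221 - s\right) + s\right) = \left(-125 + s\right) 221 = -27625 + 221 s$)
$\frac{a{\left(L \right)}}{3 - 5} = \frac{-27625 + 221 \cdot 41}{3 - 5} = \frac{-27625 + 9061}{-2} = \left(- \frac{1}{2}\right) \left(-18564\right) = 9282$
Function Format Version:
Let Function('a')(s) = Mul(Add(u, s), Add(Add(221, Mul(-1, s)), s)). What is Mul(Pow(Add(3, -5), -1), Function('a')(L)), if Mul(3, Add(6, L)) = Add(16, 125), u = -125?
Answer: 9282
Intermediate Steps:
L = 41 (L = Add(-6, Mul(Rational(1, 3), Add(16, 125))) = Add(-6, Mul(Rational(1, 3), 141)) = Add(-6, 47) = 41)
Function('a')(s) = Add(-27625, Mul(221, s)) (Function('a')(s) = Mul(Add(-125, s), Add(Add(221, Mul(-1, s)), s)) = Mul(Add(-125, s), 221) = Add(-27625, Mul(221, s)))
Mul(Pow(Add(3, -5), -1), Function('a')(L)) = Mul(Pow(Add(3, -5), -1), Add(-27625, Mul(221, 41))) = Mul(Pow(-2, -1), Add(-27625, 9061)) = Mul(Rational(-1, 2), -18564) = 9282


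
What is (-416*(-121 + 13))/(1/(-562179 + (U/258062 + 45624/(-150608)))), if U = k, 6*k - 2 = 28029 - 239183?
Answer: -30677090386091303232/1214568803 ≈ -2.5258e+10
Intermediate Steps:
k = -35192 (k = 1/3 + (28029 - 239183)/6 = 1/3 + (1/6)*(-211154) = 1/3 - 105577/3 = -35192)
U = -35192
(-416*(-121 + 13))/(1/(-562179 + (U/258062 + 45624/(-150608)))) = (-416*(-121 + 13))/(1/(-562179 + (-35192/258062 + 45624/(-150608)))) = (-416*(-108))/(1/(-562179 + (-35192*1/258062 + 45624*(-1/150608)))) = 44928/(1/(-562179 + (-17596/129031 - 5703/18826))) = 44928/(1/(-562179 - 1067126089/2429137606)) = 44928/(1/(-1365611217329563/2429137606)) = 44928/(-2429137606/1365611217329563) = 44928*(-1365611217329563/2429137606) = -30677090386091303232/1214568803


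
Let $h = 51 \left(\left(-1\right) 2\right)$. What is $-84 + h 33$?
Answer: $-3450$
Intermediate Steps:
$h = -102$ ($h = 51 \left(-2\right) = -102$)
$-84 + h 33 = -84 - 3366 = -3450$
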